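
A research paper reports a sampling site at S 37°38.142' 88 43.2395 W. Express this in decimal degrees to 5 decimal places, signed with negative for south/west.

Latitude: 38.142′ = 0.635700°; total 37.635700
S ⇒ negate
Lon: 43.2395′ = 0.720658°; total 88.720658
W ⇒ negate

-37.63570, -88.72066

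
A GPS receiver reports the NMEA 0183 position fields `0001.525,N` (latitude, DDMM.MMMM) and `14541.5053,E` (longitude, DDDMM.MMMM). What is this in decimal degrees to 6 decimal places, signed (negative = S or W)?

φ: degrees = first 2 digits = 0, minutes = 1.525; 0 + 1.525/60 = 0.0254167
N ⇒ keep positive
Longitude: degrees = first 3 digits = 145, minutes = 41.5053; 145 + 41.5053/60 = 145.6917550
E → positive

0.025417, 145.691755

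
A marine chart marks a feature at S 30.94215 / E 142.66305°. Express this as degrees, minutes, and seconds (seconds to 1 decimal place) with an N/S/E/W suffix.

Lat: whole degrees 30; 56.52900′ → 56′ and 31.740″
λ: whole degrees 142; 39.78300′ → 39′ and 46.980″

30°56′31.7″ S, 142°39′47.0″ E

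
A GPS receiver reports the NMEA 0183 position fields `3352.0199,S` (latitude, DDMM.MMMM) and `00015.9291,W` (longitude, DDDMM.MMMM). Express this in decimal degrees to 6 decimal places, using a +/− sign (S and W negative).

-33.866998, -0.265485

φ: split at 2 digits → 33° and 52.0199′; 33 + 52.0199/60 = 33.8669983
S ⇒ negate
Lon: split at 3 digits → 000° and 15.9291′; 0 + 15.9291/60 = 0.2654850
hemisphere W, so the sign is −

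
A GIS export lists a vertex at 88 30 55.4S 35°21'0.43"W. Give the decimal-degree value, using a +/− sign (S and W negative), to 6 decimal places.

Lat: 30′ + 55.4″ = 30.92333′; 88 + 30.92333/60 = 88.5153889
S ⇒ negate
Longitude: 35° + 21/60 + 0.43/3600 = 35 + 0.350000 + 0.000119 = 35.3501194
W ⇒ negate

-88.515389, -35.350119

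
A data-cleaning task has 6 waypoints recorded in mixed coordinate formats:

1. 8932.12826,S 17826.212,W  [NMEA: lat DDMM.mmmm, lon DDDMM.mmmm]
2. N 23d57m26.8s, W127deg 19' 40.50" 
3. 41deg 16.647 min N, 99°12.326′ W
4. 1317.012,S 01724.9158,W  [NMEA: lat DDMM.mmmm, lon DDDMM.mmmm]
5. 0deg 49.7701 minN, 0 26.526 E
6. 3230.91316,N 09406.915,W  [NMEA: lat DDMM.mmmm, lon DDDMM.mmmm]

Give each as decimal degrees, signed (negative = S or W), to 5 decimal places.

Point 1:
  Latitude: split at 2 digits → 89° and 32.12826′; 89 + 32.12826/60 = 89.535471
  S ⇒ negate
  Lon: degrees = first 3 digits = 178, minutes = 26.212; 178 + 26.212/60 = 178.436867
  W ⇒ negate
Point 2:
  Latitude: 23 + 57/60 + 26.8/3600 = 23.957444
  N → positive
  Longitude: 127° + 19/60 + 40.5/3600 = 127 + 0.316667 + 0.011250 = 127.327917
  W ⇒ negate
Point 3:
  Latitude: 41 + 16.647/60 = 41.277450
  N ⇒ keep positive
  Lon: 12.326′ = 0.205433°; total 99.205433
  W ⇒ negate
Point 4:
  Lat: split at 2 digits → 13° and 17.012′; 13 + 17.012/60 = 13.283533
  S ⇒ negate
  Lon: degrees = first 3 digits = 17, minutes = 24.9158; 17 + 24.9158/60 = 17.415263
  hemisphere W, so the sign is −
Point 5:
  Latitude: 49.7701′ = 0.829502°; total 0.829502
  N → positive
  Longitude: 26.526′ = 0.442100°; total 0.442100
  E ⇒ keep positive
Point 6:
  Lat: degrees = first 2 digits = 32, minutes = 30.91316; 32 + 30.91316/60 = 32.515219
  N → positive
  Longitude: split at 3 digits → 094° and 6.915′; 94 + 6.915/60 = 94.115250
  W → negative

1. -89.53547, -178.43687
2. 23.95744, -127.32792
3. 41.27745, -99.20543
4. -13.28353, -17.41526
5. 0.82950, 0.44210
6. 32.51522, -94.11525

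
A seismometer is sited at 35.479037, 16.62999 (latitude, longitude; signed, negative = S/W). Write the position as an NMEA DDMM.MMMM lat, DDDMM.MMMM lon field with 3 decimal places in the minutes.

3528.742,N / 01637.799,E

Lat: 35° + 0.479037 × 60 = 35° 28.74222′
λ: 16° + 0.629990 × 60 = 16° 37.79940′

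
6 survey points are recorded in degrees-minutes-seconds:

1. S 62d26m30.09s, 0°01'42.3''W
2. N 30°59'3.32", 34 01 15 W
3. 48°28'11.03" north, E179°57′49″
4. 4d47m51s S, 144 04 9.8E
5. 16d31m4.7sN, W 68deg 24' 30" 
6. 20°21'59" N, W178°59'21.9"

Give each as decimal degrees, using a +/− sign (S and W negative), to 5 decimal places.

Point 1:
  Latitude: 62° + 26/60 + 30.09/3600 = 62 + 0.433333 + 0.008358 = 62.441692
  S ⇒ negate
  Longitude: 0 + 1/60 + 42.3/3600 = 0.028417
  hemisphere W, so the sign is −
Point 2:
  Lat: 30 + 59/60 + 3.32/3600 = 30.984256
  N ⇒ keep positive
  λ: 34° + 1/60 + 15/3600 = 34 + 0.016667 + 0.004167 = 34.020833
  W ⇒ negate
Point 3:
  Latitude: 48° + 28/60 + 11.03/3600 = 48 + 0.466667 + 0.003064 = 48.469731
  N ⇒ keep positive
  Longitude: 179° + 57/60 + 49/3600 = 179 + 0.950000 + 0.013611 = 179.963611
  E ⇒ keep positive
Point 4:
  Lat: 4 + 47/60 + 51/3600 = 4.797500
  S → negative
  Lon: 144° + 4/60 + 9.8/3600 = 144 + 0.066667 + 0.002722 = 144.069389
  E → positive
Point 5:
  Latitude: 16° + 31/60 + 4.7/3600 = 16 + 0.516667 + 0.001306 = 16.517972
  N ⇒ keep positive
  λ: 68° + 24/60 + 30/3600 = 68 + 0.400000 + 0.008333 = 68.408333
  hemisphere W, so the sign is −
Point 6:
  Lat: 20 + 21/60 + 59/3600 = 20.366389
  N → positive
  λ: 59′ + 21.9″ = 59.36500′; 178 + 59.36500/60 = 178.989417
  hemisphere W, so the sign is −

1. -62.44169, -0.02842
2. 30.98426, -34.02083
3. 48.46973, 179.96361
4. -4.79750, 144.06939
5. 16.51797, -68.40833
6. 20.36639, -178.98942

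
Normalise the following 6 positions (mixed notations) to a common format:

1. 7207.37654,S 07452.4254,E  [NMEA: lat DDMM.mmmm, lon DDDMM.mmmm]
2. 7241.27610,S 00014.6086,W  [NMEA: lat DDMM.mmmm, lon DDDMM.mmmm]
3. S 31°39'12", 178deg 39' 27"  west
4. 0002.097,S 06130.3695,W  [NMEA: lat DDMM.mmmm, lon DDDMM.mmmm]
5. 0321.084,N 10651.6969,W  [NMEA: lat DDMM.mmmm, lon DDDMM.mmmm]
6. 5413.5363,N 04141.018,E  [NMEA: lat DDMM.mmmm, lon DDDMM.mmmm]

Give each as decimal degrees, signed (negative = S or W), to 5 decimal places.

1. -72.12294, 74.87376
2. -72.68794, -0.24348
3. -31.65333, -178.65750
4. -0.03495, -61.50616
5. 3.35140, -106.86162
6. 54.22561, 41.68363

Point 1:
  Lat: split at 2 digits → 72° and 7.37654′; 72 + 7.37654/60 = 72.122942
  S ⇒ negate
  Lon: degrees = first 3 digits = 74, minutes = 52.4254; 74 + 52.4254/60 = 74.873757
  E → positive
Point 2:
  φ: degrees = first 2 digits = 72, minutes = 41.2761; 72 + 41.2761/60 = 72.687935
  hemisphere S, so the sign is −
  λ: split at 3 digits → 000° and 14.6086′; 0 + 14.6086/60 = 0.243477
  W → negative
Point 3:
  Lat: 39′ + 12″ = 39.20000′; 31 + 39.20000/60 = 31.653333
  S ⇒ negate
  λ: 178° + 39/60 + 27/3600 = 178 + 0.650000 + 0.007500 = 178.657500
  hemisphere W, so the sign is −
Point 4:
  Latitude: split at 2 digits → 00° and 2.097′; 0 + 2.097/60 = 0.034950
  S → negative
  λ: degrees = first 3 digits = 61, minutes = 30.3695; 61 + 30.3695/60 = 61.506158
  hemisphere W, so the sign is −
Point 5:
  φ: split at 2 digits → 03° and 21.084′; 3 + 21.084/60 = 3.351400
  N → positive
  λ: degrees = first 3 digits = 106, minutes = 51.6969; 106 + 51.6969/60 = 106.861615
  W → negative
Point 6:
  φ: split at 2 digits → 54° and 13.5363′; 54 + 13.5363/60 = 54.225605
  N ⇒ keep positive
  λ: split at 3 digits → 041° and 41.018′; 41 + 41.018/60 = 41.683633
  E → positive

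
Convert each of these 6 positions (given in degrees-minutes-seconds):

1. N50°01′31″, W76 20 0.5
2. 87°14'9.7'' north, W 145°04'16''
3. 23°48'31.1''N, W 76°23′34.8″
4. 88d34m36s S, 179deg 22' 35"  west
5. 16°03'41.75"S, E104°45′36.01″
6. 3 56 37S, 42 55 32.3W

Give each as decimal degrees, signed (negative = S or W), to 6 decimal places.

1. 50.025278, -76.333472
2. 87.236028, -145.071111
3. 23.808639, -76.393000
4. -88.576667, -179.376389
5. -16.061597, 104.760003
6. -3.943611, -42.925639

Point 1:
  Latitude: 50 + 1/60 + 31/3600 = 50.0252778
  N → positive
  Longitude: 76° + 20/60 + 0.5/3600 = 76 + 0.333333 + 0.000139 = 76.3334722
  hemisphere W, so the sign is −
Point 2:
  Latitude: 87° + 14/60 + 9.7/3600 = 87 + 0.233333 + 0.002694 = 87.2360278
  N ⇒ keep positive
  λ: 145 + 4/60 + 16/3600 = 145.0711111
  W ⇒ negate
Point 3:
  Latitude: 48′ + 31.1″ = 48.51833′; 23 + 48.51833/60 = 23.8086389
  N → positive
  Longitude: 76° + 23/60 + 34.8/3600 = 76 + 0.383333 + 0.009667 = 76.3930000
  hemisphere W, so the sign is −
Point 4:
  φ: 34′ + 36″ = 34.60000′; 88 + 34.60000/60 = 88.5766667
  S → negative
  Lon: 179 + 22/60 + 35/3600 = 179.3763889
  W → negative
Point 5:
  Lat: 16° + 3/60 + 41.75/3600 = 16 + 0.050000 + 0.011597 = 16.0615972
  S → negative
  Lon: 104° + 45/60 + 36.01/3600 = 104 + 0.750000 + 0.010003 = 104.7600028
  E ⇒ keep positive
Point 6:
  Lat: 56′ + 37″ = 56.61667′; 3 + 56.61667/60 = 3.9436111
  hemisphere S, so the sign is −
  Longitude: 42° + 55/60 + 32.3/3600 = 42 + 0.916667 + 0.008972 = 42.9256389
  W → negative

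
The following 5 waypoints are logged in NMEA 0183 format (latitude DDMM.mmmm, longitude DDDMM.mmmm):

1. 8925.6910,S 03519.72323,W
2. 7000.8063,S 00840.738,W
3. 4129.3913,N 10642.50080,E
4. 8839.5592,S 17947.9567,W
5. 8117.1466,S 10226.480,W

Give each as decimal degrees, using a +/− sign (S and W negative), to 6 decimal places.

Point 1:
  Latitude: split at 2 digits → 89° and 25.691′; 89 + 25.691/60 = 89.4281833
  S ⇒ negate
  Lon: degrees = first 3 digits = 35, minutes = 19.72323; 35 + 19.72323/60 = 35.3287205
  W ⇒ negate
Point 2:
  Lat: split at 2 digits → 70° and 0.8063′; 70 + 0.8063/60 = 70.0134383
  S ⇒ negate
  Longitude: degrees = first 3 digits = 8, minutes = 40.738; 8 + 40.738/60 = 8.6789667
  W ⇒ negate
Point 3:
  Latitude: split at 2 digits → 41° and 29.3913′; 41 + 29.3913/60 = 41.4898550
  N ⇒ keep positive
  Lon: split at 3 digits → 106° and 42.5008′; 106 + 42.5008/60 = 106.7083467
  E ⇒ keep positive
Point 4:
  φ: split at 2 digits → 88° and 39.5592′; 88 + 39.5592/60 = 88.6593200
  hemisphere S, so the sign is −
  λ: split at 3 digits → 179° and 47.9567′; 179 + 47.9567/60 = 179.7992783
  hemisphere W, so the sign is −
Point 5:
  φ: degrees = first 2 digits = 81, minutes = 17.1466; 81 + 17.1466/60 = 81.2857767
  hemisphere S, so the sign is −
  Longitude: degrees = first 3 digits = 102, minutes = 26.48; 102 + 26.48/60 = 102.4413333
  W → negative

1. -89.428183, -35.328721
2. -70.013438, -8.678967
3. 41.489855, 106.708347
4. -88.659320, -179.799278
5. -81.285777, -102.441333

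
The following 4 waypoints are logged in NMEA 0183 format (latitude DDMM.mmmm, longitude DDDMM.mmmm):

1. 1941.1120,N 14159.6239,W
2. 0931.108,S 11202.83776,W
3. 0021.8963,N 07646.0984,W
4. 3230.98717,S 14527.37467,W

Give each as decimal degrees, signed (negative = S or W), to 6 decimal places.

1. 19.685200, -141.993732
2. -9.518467, -112.047296
3. 0.364938, -76.768307
4. -32.516453, -145.456245

Point 1:
  Lat: split at 2 digits → 19° and 41.112′; 19 + 41.112/60 = 19.6852000
  N ⇒ keep positive
  Lon: degrees = first 3 digits = 141, minutes = 59.6239; 141 + 59.6239/60 = 141.9937317
  W → negative
Point 2:
  Latitude: split at 2 digits → 09° and 31.108′; 9 + 31.108/60 = 9.5184667
  S → negative
  Lon: degrees = first 3 digits = 112, minutes = 2.83776; 112 + 2.83776/60 = 112.0472960
  hemisphere W, so the sign is −
Point 3:
  Latitude: split at 2 digits → 00° and 21.8963′; 0 + 21.8963/60 = 0.3649383
  N → positive
  Longitude: split at 3 digits → 076° and 46.0984′; 76 + 46.0984/60 = 76.7683067
  W ⇒ negate
Point 4:
  φ: degrees = first 2 digits = 32, minutes = 30.98717; 32 + 30.98717/60 = 32.5164528
  hemisphere S, so the sign is −
  Longitude: split at 3 digits → 145° and 27.37467′; 145 + 27.37467/60 = 145.4562445
  W ⇒ negate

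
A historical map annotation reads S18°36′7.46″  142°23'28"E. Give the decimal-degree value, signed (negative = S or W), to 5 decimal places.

Latitude: 18° + 36/60 + 7.46/3600 = 18 + 0.600000 + 0.002072 = 18.602072
hemisphere S, so the sign is −
Longitude: 142° + 23/60 + 28/3600 = 142 + 0.383333 + 0.007778 = 142.391111
E ⇒ keep positive

-18.60207, 142.39111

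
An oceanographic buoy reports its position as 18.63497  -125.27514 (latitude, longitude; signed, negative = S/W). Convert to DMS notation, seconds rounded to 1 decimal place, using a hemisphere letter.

Latitude: whole degrees 18; 38.09820′ → 38′ and 5.892″
Longitude is negative → W; |value| = 125.275140
λ: whole degrees 125; 16.50840′ → 16′ and 30.504″

18°38′5.9″ N, 125°16′30.5″ W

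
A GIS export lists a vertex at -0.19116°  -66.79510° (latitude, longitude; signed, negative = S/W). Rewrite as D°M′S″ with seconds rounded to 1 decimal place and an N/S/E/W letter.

Latitude is negative → S; |value| = 0.191160
φ: whole degrees 0; 11.46960′ → 11′ and 28.176″
Longitude is negative → W; |value| = 66.795100
Longitude: 0.795100° → 47.70600′; 0.70600 × 60 = 42.360″

0°11′28.2″ S, 66°47′42.4″ W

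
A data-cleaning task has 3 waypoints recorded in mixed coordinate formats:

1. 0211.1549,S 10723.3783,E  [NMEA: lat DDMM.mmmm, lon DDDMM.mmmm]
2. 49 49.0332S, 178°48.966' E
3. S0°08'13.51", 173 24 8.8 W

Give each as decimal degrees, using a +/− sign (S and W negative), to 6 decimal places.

1. -2.185915, 107.389638
2. -49.817220, 178.816100
3. -0.137086, -173.402444

Point 1:
  Lat: degrees = first 2 digits = 2, minutes = 11.1549; 2 + 11.1549/60 = 2.1859150
  S → negative
  Longitude: split at 3 digits → 107° and 23.3783′; 107 + 23.3783/60 = 107.3896383
  E ⇒ keep positive
Point 2:
  Latitude: 49.0332′ = 0.817220°; total 49.8172200
  hemisphere S, so the sign is −
  Longitude: 178 + 48.966/60 = 178.8161000
  E → positive
Point 3:
  Lat: 8′ + 13.51″ = 8.22517′; 0 + 8.22517/60 = 0.1370861
  S ⇒ negate
  Lon: 173 + 24/60 + 8.8/3600 = 173.4024444
  W ⇒ negate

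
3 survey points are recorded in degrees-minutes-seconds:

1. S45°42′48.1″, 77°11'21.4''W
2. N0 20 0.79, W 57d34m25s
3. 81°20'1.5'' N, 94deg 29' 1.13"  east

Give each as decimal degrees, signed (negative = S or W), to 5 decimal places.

Point 1:
  φ: 45 + 42/60 + 48.1/3600 = 45.713361
  S ⇒ negate
  Lon: 77° + 11/60 + 21.4/3600 = 77 + 0.183333 + 0.005944 = 77.189278
  hemisphere W, so the sign is −
Point 2:
  Latitude: 0° + 20/60 + 0.79/3600 = 0 + 0.333333 + 0.000219 = 0.333553
  N ⇒ keep positive
  Longitude: 57 + 34/60 + 25/3600 = 57.573611
  hemisphere W, so the sign is −
Point 3:
  Lat: 81° + 20/60 + 1.5/3600 = 81 + 0.333333 + 0.000417 = 81.333750
  N ⇒ keep positive
  λ: 29′ + 1.13″ = 29.01883′; 94 + 29.01883/60 = 94.483647
  E → positive

1. -45.71336, -77.18928
2. 0.33355, -57.57361
3. 81.33375, 94.48365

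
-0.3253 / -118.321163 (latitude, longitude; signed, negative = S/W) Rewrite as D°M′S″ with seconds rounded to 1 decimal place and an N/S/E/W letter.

0°19′31.1″ S, 118°19′16.2″ W

Latitude is negative → S; |value| = 0.325300
φ: 0.325300 × 60 = 19.51800′ → 19′, remainder × 60 = 31.080″
Longitude is negative → W; |value| = 118.321163
λ: 0.321163° → 19.26978′; 0.26978 × 60 = 16.187″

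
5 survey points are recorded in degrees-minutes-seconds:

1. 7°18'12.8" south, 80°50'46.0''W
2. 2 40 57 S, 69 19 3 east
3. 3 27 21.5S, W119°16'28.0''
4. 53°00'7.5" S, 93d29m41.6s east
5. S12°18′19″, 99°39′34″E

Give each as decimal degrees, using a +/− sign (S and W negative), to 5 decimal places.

Point 1:
  φ: 7 + 18/60 + 12.8/3600 = 7.303556
  hemisphere S, so the sign is −
  Longitude: 50′ + 46″ = 50.76667′; 80 + 50.76667/60 = 80.846111
  W → negative
Point 2:
  φ: 40′ + 57″ = 40.95000′; 2 + 40.95000/60 = 2.682500
  hemisphere S, so the sign is −
  Lon: 69° + 19/60 + 3/3600 = 69 + 0.316667 + 0.000833 = 69.317500
  E ⇒ keep positive
Point 3:
  φ: 27′ + 21.5″ = 27.35833′; 3 + 27.35833/60 = 3.455972
  S ⇒ negate
  Lon: 16′ + 28″ = 16.46667′; 119 + 16.46667/60 = 119.274444
  hemisphere W, so the sign is −
Point 4:
  Lat: 53 + 0/60 + 7.5/3600 = 53.002083
  hemisphere S, so the sign is −
  λ: 93 + 29/60 + 41.6/3600 = 93.494889
  E → positive
Point 5:
  Latitude: 18′ + 19″ = 18.31667′; 12 + 18.31667/60 = 12.305278
  S ⇒ negate
  Lon: 39′ + 34″ = 39.56667′; 99 + 39.56667/60 = 99.659444
  E ⇒ keep positive

1. -7.30356, -80.84611
2. -2.68250, 69.31750
3. -3.45597, -119.27444
4. -53.00208, 93.49489
5. -12.30528, 99.65944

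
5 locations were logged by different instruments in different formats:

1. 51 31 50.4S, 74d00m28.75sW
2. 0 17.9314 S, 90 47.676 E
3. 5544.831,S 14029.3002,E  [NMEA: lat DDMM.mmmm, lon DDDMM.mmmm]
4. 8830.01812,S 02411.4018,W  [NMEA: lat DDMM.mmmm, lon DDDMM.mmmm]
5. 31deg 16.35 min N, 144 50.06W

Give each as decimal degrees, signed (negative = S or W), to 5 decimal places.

1. -51.53067, -74.00799
2. -0.29886, 90.79460
3. -55.74718, 140.48834
4. -88.50030, -24.19003
5. 31.27250, -144.83433

Point 1:
  Lat: 31′ + 50.4″ = 31.84000′; 51 + 31.84000/60 = 51.530667
  hemisphere S, so the sign is −
  Lon: 74° + 0/60 + 28.75/3600 = 74 + 0.000000 + 0.007986 = 74.007986
  W → negative
Point 2:
  Lat: 0 + 17.9314/60 = 0.298857
  S → negative
  λ: 47.676′ = 0.794600°; total 90.794600
  E ⇒ keep positive
Point 3:
  φ: split at 2 digits → 55° and 44.831′; 55 + 44.831/60 = 55.747183
  S → negative
  Lon: degrees = first 3 digits = 140, minutes = 29.3002; 140 + 29.3002/60 = 140.488337
  E → positive
Point 4:
  φ: degrees = first 2 digits = 88, minutes = 30.01812; 88 + 30.01812/60 = 88.500302
  hemisphere S, so the sign is −
  Lon: split at 3 digits → 024° and 11.4018′; 24 + 11.4018/60 = 24.190030
  hemisphere W, so the sign is −
Point 5:
  φ: 31 + 16.35/60 = 31.272500
  N → positive
  Longitude: 144 + 50.06/60 = 144.834333
  W → negative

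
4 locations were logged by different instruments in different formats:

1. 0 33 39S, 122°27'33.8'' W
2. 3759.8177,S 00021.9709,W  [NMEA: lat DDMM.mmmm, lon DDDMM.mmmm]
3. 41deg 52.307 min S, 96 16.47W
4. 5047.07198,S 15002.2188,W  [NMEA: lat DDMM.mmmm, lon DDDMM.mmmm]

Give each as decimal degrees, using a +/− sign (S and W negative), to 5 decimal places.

1. -0.56083, -122.45939
2. -37.99696, -0.36618
3. -41.87178, -96.27450
4. -50.78453, -150.03698

Point 1:
  φ: 33′ + 39″ = 33.65000′; 0 + 33.65000/60 = 0.560833
  hemisphere S, so the sign is −
  Longitude: 27′ + 33.8″ = 27.56333′; 122 + 27.56333/60 = 122.459389
  W ⇒ negate
Point 2:
  Latitude: split at 2 digits → 37° and 59.8177′; 37 + 59.8177/60 = 37.996962
  S → negative
  λ: degrees = first 3 digits = 0, minutes = 21.9709; 0 + 21.9709/60 = 0.366182
  hemisphere W, so the sign is −
Point 3:
  φ: 52.307′ = 0.871783°; total 41.871783
  S ⇒ negate
  λ: 96 + 16.47/60 = 96.274500
  W ⇒ negate
Point 4:
  φ: degrees = first 2 digits = 50, minutes = 47.07198; 50 + 47.07198/60 = 50.784533
  hemisphere S, so the sign is −
  Longitude: split at 3 digits → 150° and 2.2188′; 150 + 2.2188/60 = 150.036980
  hemisphere W, so the sign is −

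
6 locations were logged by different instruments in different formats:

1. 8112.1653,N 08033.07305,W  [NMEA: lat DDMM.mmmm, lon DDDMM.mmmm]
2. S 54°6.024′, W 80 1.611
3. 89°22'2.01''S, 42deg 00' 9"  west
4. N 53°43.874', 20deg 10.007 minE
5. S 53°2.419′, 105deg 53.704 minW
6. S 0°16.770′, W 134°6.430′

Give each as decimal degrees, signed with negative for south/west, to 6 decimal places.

1. 81.202755, -80.551218
2. -54.100400, -80.026850
3. -89.367225, -42.002500
4. 53.731233, 20.166783
5. -53.040317, -105.895067
6. -0.279500, -134.107167

Point 1:
  φ: degrees = first 2 digits = 81, minutes = 12.1653; 81 + 12.1653/60 = 81.2027550
  N → positive
  λ: degrees = first 3 digits = 80, minutes = 33.07305; 80 + 33.07305/60 = 80.5512175
  hemisphere W, so the sign is −
Point 2:
  Lat: 54 + 6.024/60 = 54.1004000
  S ⇒ negate
  λ: 1.611′ = 0.026850°; total 80.0268500
  W ⇒ negate
Point 3:
  φ: 22′ + 2.01″ = 22.03350′; 89 + 22.03350/60 = 89.3672250
  S → negative
  Longitude: 42° + 0/60 + 9/3600 = 42 + 0.000000 + 0.002500 = 42.0025000
  hemisphere W, so the sign is −
Point 4:
  Latitude: 53 + 43.874/60 = 53.7312333
  N → positive
  Longitude: 10.007′ = 0.166783°; total 20.1667833
  E ⇒ keep positive
Point 5:
  Latitude: 53 + 2.419/60 = 53.0403167
  S → negative
  Lon: 53.704′ = 0.895067°; total 105.8950667
  W → negative
Point 6:
  φ: 0 + 16.77/60 = 0.2795000
  S ⇒ negate
  λ: 134 + 6.43/60 = 134.1071667
  hemisphere W, so the sign is −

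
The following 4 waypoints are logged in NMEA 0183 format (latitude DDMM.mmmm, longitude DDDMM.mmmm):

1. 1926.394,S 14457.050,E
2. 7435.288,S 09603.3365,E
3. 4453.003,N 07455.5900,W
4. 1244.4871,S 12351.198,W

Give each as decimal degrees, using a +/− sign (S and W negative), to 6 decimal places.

Point 1:
  Lat: split at 2 digits → 19° and 26.394′; 19 + 26.394/60 = 19.4399000
  S → negative
  λ: degrees = first 3 digits = 144, minutes = 57.05; 144 + 57.05/60 = 144.9508333
  E → positive
Point 2:
  Latitude: degrees = first 2 digits = 74, minutes = 35.288; 74 + 35.288/60 = 74.5881333
  S → negative
  Lon: split at 3 digits → 096° and 3.3365′; 96 + 3.3365/60 = 96.0556083
  E ⇒ keep positive
Point 3:
  Lat: split at 2 digits → 44° and 53.003′; 44 + 53.003/60 = 44.8833833
  N ⇒ keep positive
  Lon: split at 3 digits → 074° and 55.59′; 74 + 55.59/60 = 74.9265000
  W → negative
Point 4:
  Latitude: degrees = first 2 digits = 12, minutes = 44.4871; 12 + 44.4871/60 = 12.7414517
  hemisphere S, so the sign is −
  Longitude: degrees = first 3 digits = 123, minutes = 51.198; 123 + 51.198/60 = 123.8533000
  W ⇒ negate

1. -19.439900, 144.950833
2. -74.588133, 96.055608
3. 44.883383, -74.926500
4. -12.741452, -123.853300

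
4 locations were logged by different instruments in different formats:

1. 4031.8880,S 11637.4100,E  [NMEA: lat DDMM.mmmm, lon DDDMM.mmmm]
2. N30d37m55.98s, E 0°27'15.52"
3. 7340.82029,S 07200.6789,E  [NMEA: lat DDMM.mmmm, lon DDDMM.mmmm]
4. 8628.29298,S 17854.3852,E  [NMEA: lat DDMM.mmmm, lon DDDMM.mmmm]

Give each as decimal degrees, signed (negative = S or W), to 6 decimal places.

Point 1:
  φ: split at 2 digits → 40° and 31.888′; 40 + 31.888/60 = 40.5314667
  S ⇒ negate
  λ: split at 3 digits → 116° and 37.41′; 116 + 37.41/60 = 116.6235000
  E → positive
Point 2:
  Lat: 30 + 37/60 + 55.98/3600 = 30.6322167
  N → positive
  Lon: 27′ + 15.52″ = 27.25867′; 0 + 27.25867/60 = 0.4543111
  E ⇒ keep positive
Point 3:
  Latitude: degrees = first 2 digits = 73, minutes = 40.82029; 73 + 40.82029/60 = 73.6803382
  S → negative
  λ: degrees = first 3 digits = 72, minutes = 0.6789; 72 + 0.6789/60 = 72.0113150
  E → positive
Point 4:
  Lat: split at 2 digits → 86° and 28.29298′; 86 + 28.29298/60 = 86.4715497
  S ⇒ negate
  Lon: degrees = first 3 digits = 178, minutes = 54.3852; 178 + 54.3852/60 = 178.9064200
  E → positive

1. -40.531467, 116.623500
2. 30.632217, 0.454311
3. -73.680338, 72.011315
4. -86.471550, 178.906420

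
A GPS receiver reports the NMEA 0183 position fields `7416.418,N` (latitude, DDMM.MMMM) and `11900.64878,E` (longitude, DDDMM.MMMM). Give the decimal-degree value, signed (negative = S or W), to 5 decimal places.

74.27363, 119.01081

Latitude: split at 2 digits → 74° and 16.418′; 74 + 16.418/60 = 74.273633
N → positive
Longitude: degrees = first 3 digits = 119, minutes = 0.64878; 119 + 0.64878/60 = 119.010813
E → positive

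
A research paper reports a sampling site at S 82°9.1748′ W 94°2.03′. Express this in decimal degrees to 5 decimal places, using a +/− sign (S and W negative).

Lat: 82 + 9.1748/60 = 82.152913
S → negative
λ: 94 + 2.03/60 = 94.033833
W ⇒ negate

-82.15291, -94.03383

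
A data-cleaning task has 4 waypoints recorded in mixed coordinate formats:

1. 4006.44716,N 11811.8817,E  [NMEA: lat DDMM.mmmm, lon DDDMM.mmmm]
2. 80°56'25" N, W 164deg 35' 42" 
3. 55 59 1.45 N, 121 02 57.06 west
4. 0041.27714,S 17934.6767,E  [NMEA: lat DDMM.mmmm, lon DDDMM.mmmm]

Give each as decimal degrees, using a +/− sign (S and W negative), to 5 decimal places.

1. 40.10745, 118.19803
2. 80.94028, -164.59500
3. 55.98374, -121.04918
4. -0.68795, 179.57795

Point 1:
  Lat: split at 2 digits → 40° and 6.44716′; 40 + 6.44716/60 = 40.107453
  N → positive
  λ: split at 3 digits → 118° and 11.8817′; 118 + 11.8817/60 = 118.198028
  E → positive
Point 2:
  Latitude: 80° + 56/60 + 25/3600 = 80 + 0.933333 + 0.006944 = 80.940278
  N ⇒ keep positive
  Longitude: 164° + 35/60 + 42/3600 = 164 + 0.583333 + 0.011667 = 164.595000
  W → negative
Point 3:
  Lat: 55° + 59/60 + 1.45/3600 = 55 + 0.983333 + 0.000403 = 55.983736
  N ⇒ keep positive
  λ: 2′ + 57.06″ = 2.95100′; 121 + 2.95100/60 = 121.049183
  hemisphere W, so the sign is −
Point 4:
  Latitude: split at 2 digits → 00° and 41.27714′; 0 + 41.27714/60 = 0.687952
  S ⇒ negate
  Longitude: degrees = first 3 digits = 179, minutes = 34.6767; 179 + 34.6767/60 = 179.577945
  E → positive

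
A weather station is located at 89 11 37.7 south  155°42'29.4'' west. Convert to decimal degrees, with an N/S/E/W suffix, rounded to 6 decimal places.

89.193806° S, 155.708167° W

Lat: 11′ + 37.7″ = 11.62833′; 89 + 11.62833/60 = 89.1938056
Lon: 155° + 42/60 + 29.4/3600 = 155 + 0.700000 + 0.008167 = 155.7081667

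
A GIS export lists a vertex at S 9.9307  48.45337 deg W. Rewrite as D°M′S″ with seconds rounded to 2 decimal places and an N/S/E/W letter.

φ: 0.930700° → 55.84200′; 0.84200 × 60 = 50.5200″
Longitude: 0.453370° → 27.20220′; 0.20220 × 60 = 12.1320″

9°55′50.52″ S, 48°27′12.13″ W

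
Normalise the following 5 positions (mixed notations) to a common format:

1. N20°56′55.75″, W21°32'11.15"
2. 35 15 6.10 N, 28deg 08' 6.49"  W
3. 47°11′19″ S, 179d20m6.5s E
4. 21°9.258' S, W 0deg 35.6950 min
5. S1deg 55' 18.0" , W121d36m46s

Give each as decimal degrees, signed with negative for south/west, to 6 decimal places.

Point 1:
  φ: 20 + 56/60 + 55.75/3600 = 20.9488194
  N ⇒ keep positive
  λ: 21 + 32/60 + 11.15/3600 = 21.5364306
  W ⇒ negate
Point 2:
  Lat: 15′ + 6.1″ = 15.10167′; 35 + 15.10167/60 = 35.2516944
  N ⇒ keep positive
  Lon: 28 + 8/60 + 6.49/3600 = 28.1351361
  hemisphere W, so the sign is −
Point 3:
  Lat: 11′ + 19″ = 11.31667′; 47 + 11.31667/60 = 47.1886111
  S ⇒ negate
  Longitude: 179° + 20/60 + 6.5/3600 = 179 + 0.333333 + 0.001806 = 179.3351389
  E → positive
Point 4:
  φ: 21 + 9.258/60 = 21.1543000
  S → negative
  Lon: 0 + 35.695/60 = 0.5949167
  W → negative
Point 5:
  Latitude: 1 + 55/60 + 18/3600 = 1.9216667
  hemisphere S, so the sign is −
  Lon: 121 + 36/60 + 46/3600 = 121.6127778
  W → negative

1. 20.948819, -21.536431
2. 35.251694, -28.135136
3. -47.188611, 179.335139
4. -21.154300, -0.594917
5. -1.921667, -121.612778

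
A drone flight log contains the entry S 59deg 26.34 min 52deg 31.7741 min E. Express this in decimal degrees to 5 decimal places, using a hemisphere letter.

Latitude: 26.34′ = 0.439000°; total 59.439000
λ: 52 + 31.7741/60 = 52.529568

59.43900° S, 52.52957° E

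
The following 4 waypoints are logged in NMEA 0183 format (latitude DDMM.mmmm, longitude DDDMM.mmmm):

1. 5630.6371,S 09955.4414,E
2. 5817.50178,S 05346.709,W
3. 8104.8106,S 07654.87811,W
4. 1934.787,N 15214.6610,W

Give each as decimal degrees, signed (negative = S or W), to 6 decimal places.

Point 1:
  Latitude: split at 2 digits → 56° and 30.6371′; 56 + 30.6371/60 = 56.5106183
  hemisphere S, so the sign is −
  Longitude: degrees = first 3 digits = 99, minutes = 55.4414; 99 + 55.4414/60 = 99.9240233
  E ⇒ keep positive
Point 2:
  Lat: degrees = first 2 digits = 58, minutes = 17.50178; 58 + 17.50178/60 = 58.2916963
  hemisphere S, so the sign is −
  λ: degrees = first 3 digits = 53, minutes = 46.709; 53 + 46.709/60 = 53.7784833
  W ⇒ negate
Point 3:
  Lat: split at 2 digits → 81° and 4.8106′; 81 + 4.8106/60 = 81.0801767
  S → negative
  λ: degrees = first 3 digits = 76, minutes = 54.87811; 76 + 54.87811/60 = 76.9146352
  hemisphere W, so the sign is −
Point 4:
  Lat: degrees = first 2 digits = 19, minutes = 34.787; 19 + 34.787/60 = 19.5797833
  N → positive
  Longitude: split at 3 digits → 152° and 14.661′; 152 + 14.661/60 = 152.2443500
  W → negative

1. -56.510618, 99.924023
2. -58.291696, -53.778483
3. -81.080177, -76.914635
4. 19.579783, -152.244350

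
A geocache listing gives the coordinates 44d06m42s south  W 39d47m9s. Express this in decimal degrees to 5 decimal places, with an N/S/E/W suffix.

44.11167° S, 39.78583° W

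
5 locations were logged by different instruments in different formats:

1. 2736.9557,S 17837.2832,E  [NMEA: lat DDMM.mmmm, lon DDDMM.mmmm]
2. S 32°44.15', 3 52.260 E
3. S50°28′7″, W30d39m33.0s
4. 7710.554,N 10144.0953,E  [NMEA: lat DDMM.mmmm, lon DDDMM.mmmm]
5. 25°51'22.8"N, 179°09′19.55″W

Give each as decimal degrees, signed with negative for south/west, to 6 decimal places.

1. -27.615928, 178.621387
2. -32.735833, 3.871000
3. -50.468611, -30.659167
4. 77.175900, 101.734922
5. 25.856333, -179.155431

Point 1:
  Lat: split at 2 digits → 27° and 36.9557′; 27 + 36.9557/60 = 27.6159283
  hemisphere S, so the sign is −
  Longitude: degrees = first 3 digits = 178, minutes = 37.2832; 178 + 37.2832/60 = 178.6213867
  E ⇒ keep positive
Point 2:
  φ: 32 + 44.15/60 = 32.7358333
  hemisphere S, so the sign is −
  Lon: 52.26′ = 0.871000°; total 3.8710000
  E ⇒ keep positive
Point 3:
  Lat: 50° + 28/60 + 7/3600 = 50 + 0.466667 + 0.001944 = 50.4686111
  hemisphere S, so the sign is −
  Lon: 30° + 39/60 + 33/3600 = 30 + 0.650000 + 0.009167 = 30.6591667
  W → negative
Point 4:
  Lat: degrees = first 2 digits = 77, minutes = 10.554; 77 + 10.554/60 = 77.1759000
  N → positive
  Longitude: degrees = first 3 digits = 101, minutes = 44.0953; 101 + 44.0953/60 = 101.7349217
  E → positive
Point 5:
  Latitude: 25° + 51/60 + 22.8/3600 = 25 + 0.850000 + 0.006333 = 25.8563333
  N → positive
  λ: 179° + 9/60 + 19.55/3600 = 179 + 0.150000 + 0.005431 = 179.1554306
  W ⇒ negate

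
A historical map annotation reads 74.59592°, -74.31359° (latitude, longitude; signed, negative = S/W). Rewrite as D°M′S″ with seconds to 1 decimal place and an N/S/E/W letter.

74°35′45.3″ N, 74°18′48.9″ W

φ: 0.595920° → 35.75520′; 0.75520 × 60 = 45.312″
Longitude is negative → W; |value| = 74.313590
λ: whole degrees 74; 18.81540′ → 18′ and 48.924″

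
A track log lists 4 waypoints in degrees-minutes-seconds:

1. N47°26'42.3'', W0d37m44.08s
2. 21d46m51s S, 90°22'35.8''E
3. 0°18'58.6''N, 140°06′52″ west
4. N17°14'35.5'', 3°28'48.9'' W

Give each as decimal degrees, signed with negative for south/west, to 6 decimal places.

Point 1:
  Latitude: 47 + 26/60 + 42.3/3600 = 47.4450833
  N → positive
  Longitude: 37′ + 44.08″ = 37.73467′; 0 + 37.73467/60 = 0.6289111
  W → negative
Point 2:
  Lat: 46′ + 51″ = 46.85000′; 21 + 46.85000/60 = 21.7808333
  S → negative
  λ: 22′ + 35.8″ = 22.59667′; 90 + 22.59667/60 = 90.3766111
  E → positive
Point 3:
  Latitude: 18′ + 58.6″ = 18.97667′; 0 + 18.97667/60 = 0.3162778
  N ⇒ keep positive
  λ: 6′ + 52″ = 6.86667′; 140 + 6.86667/60 = 140.1144444
  W → negative
Point 4:
  Latitude: 14′ + 35.5″ = 14.59167′; 17 + 14.59167/60 = 17.2431944
  N → positive
  Longitude: 3 + 28/60 + 48.9/3600 = 3.4802500
  W → negative

1. 47.445083, -0.628911
2. -21.780833, 90.376611
3. 0.316278, -140.114444
4. 17.243194, -3.480250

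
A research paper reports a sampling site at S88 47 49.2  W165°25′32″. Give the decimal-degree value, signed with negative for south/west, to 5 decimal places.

φ: 88° + 47/60 + 49.2/3600 = 88 + 0.783333 + 0.013667 = 88.797000
S → negative
Lon: 25′ + 32″ = 25.53333′; 165 + 25.53333/60 = 165.425556
W → negative

-88.79700, -165.42556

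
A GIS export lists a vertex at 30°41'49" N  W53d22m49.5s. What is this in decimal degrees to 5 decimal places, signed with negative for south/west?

Latitude: 30 + 41/60 + 49/3600 = 30.696944
N → positive
Lon: 22′ + 49.5″ = 22.82500′; 53 + 22.82500/60 = 53.380417
W → negative

30.69694, -53.38042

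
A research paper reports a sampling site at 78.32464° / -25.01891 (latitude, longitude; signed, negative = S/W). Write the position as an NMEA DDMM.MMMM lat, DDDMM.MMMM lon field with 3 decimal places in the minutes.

Latitude: 78° + 0.324640 × 60 = 78° 19.47840′
Longitude is negative → W; |value| = 25.018910
Longitude: minutes = (25.018910 − 25) × 60 = 1.13460

7819.478,N / 02501.135,W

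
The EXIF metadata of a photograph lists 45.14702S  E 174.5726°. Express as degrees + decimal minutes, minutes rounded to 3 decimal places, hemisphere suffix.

45° 8.821′ S, 174° 34.356′ E

φ: 45° + 0.147020 × 60 = 45° 8.82120′
Lon: minutes = (174.572600 − 174) × 60 = 34.35600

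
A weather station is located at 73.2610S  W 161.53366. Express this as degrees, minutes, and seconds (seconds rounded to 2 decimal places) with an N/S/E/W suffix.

73°15′39.60″ S, 161°32′1.18″ W

Latitude: 0.261000 × 60 = 15.66000′ → 15′, remainder × 60 = 39.6000″
Lon: whole degrees 161; 32.01960′ → 32′ and 1.1760″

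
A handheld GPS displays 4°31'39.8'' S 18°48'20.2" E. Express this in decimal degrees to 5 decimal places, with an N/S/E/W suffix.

4.52772° S, 18.80561° E

Lat: 4 + 31/60 + 39.8/3600 = 4.527722
Longitude: 48′ + 20.2″ = 48.33667′; 18 + 48.33667/60 = 18.805611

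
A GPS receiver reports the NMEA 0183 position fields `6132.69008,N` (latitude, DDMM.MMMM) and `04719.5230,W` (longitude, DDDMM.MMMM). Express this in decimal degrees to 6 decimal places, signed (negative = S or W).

61.544835, -47.325383

Latitude: split at 2 digits → 61° and 32.69008′; 61 + 32.69008/60 = 61.5448347
N → positive
λ: degrees = first 3 digits = 47, minutes = 19.523; 47 + 19.523/60 = 47.3253833
W → negative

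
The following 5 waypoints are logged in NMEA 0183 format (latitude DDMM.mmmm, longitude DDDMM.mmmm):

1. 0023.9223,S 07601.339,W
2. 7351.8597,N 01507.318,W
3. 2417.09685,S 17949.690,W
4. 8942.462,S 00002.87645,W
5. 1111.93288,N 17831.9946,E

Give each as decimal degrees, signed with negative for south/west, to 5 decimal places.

1. -0.39871, -76.02232
2. 73.86433, -15.12197
3. -24.28495, -179.82817
4. -89.70770, -0.04794
5. 11.19888, 178.53324

Point 1:
  φ: degrees = first 2 digits = 0, minutes = 23.9223; 0 + 23.9223/60 = 0.398705
  S ⇒ negate
  λ: split at 3 digits → 076° and 1.339′; 76 + 1.339/60 = 76.022317
  W ⇒ negate
Point 2:
  Latitude: degrees = first 2 digits = 73, minutes = 51.8597; 73 + 51.8597/60 = 73.864328
  N → positive
  Longitude: degrees = first 3 digits = 15, minutes = 7.318; 15 + 7.318/60 = 15.121967
  W ⇒ negate
Point 3:
  Latitude: split at 2 digits → 24° and 17.09685′; 24 + 17.09685/60 = 24.284948
  hemisphere S, so the sign is −
  Lon: split at 3 digits → 179° and 49.69′; 179 + 49.69/60 = 179.828167
  hemisphere W, so the sign is −
Point 4:
  Lat: degrees = first 2 digits = 89, minutes = 42.462; 89 + 42.462/60 = 89.707700
  hemisphere S, so the sign is −
  λ: degrees = first 3 digits = 0, minutes = 2.87645; 0 + 2.87645/60 = 0.047941
  W ⇒ negate
Point 5:
  φ: degrees = first 2 digits = 11, minutes = 11.93288; 11 + 11.93288/60 = 11.198881
  N → positive
  λ: split at 3 digits → 178° and 31.9946′; 178 + 31.9946/60 = 178.533243
  E → positive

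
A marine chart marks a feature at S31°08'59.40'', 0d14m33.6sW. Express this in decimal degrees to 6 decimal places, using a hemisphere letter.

31.149833° S, 0.242667° W

Lat: 31° + 8/60 + 59.4/3600 = 31 + 0.133333 + 0.016500 = 31.1498333
Lon: 0° + 14/60 + 33.6/3600 = 0 + 0.233333 + 0.009333 = 0.2426667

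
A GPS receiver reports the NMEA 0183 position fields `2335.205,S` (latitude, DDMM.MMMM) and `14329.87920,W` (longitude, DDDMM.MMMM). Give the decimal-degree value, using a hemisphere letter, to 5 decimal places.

Latitude: degrees = first 2 digits = 23, minutes = 35.205; 23 + 35.205/60 = 23.586750
λ: split at 3 digits → 143° and 29.8792′; 143 + 29.8792/60 = 143.497987

23.58675° S, 143.49799° W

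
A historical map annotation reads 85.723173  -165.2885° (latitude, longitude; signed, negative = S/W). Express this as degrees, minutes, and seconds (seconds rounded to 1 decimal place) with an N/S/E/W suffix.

85°43′23.4″ N, 165°17′18.6″ W

Lat: 0.723173° → 43.39038′; 0.39038 × 60 = 23.423″
Longitude is negative → W; |value| = 165.288500
λ: 0.288500 × 60 = 17.31000′ → 17′, remainder × 60 = 18.600″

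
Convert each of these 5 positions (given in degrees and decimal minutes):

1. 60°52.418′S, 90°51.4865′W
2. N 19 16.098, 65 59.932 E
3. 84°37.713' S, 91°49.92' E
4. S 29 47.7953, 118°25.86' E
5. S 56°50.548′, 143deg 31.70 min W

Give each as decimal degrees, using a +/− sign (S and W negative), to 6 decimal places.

1. -60.873633, -90.858108
2. 19.268300, 65.998867
3. -84.628550, 91.832000
4. -29.796588, 118.431000
5. -56.842467, -143.528333

Point 1:
  φ: 52.418′ = 0.873633°; total 60.8736333
  hemisphere S, so the sign is −
  λ: 51.4865′ = 0.858108°; total 90.8581083
  hemisphere W, so the sign is −
Point 2:
  Lat: 16.098′ = 0.268300°; total 19.2683000
  N ⇒ keep positive
  Lon: 59.932′ = 0.998867°; total 65.9988667
  E → positive
Point 3:
  φ: 37.713′ = 0.628550°; total 84.6285500
  S → negative
  Longitude: 91 + 49.92/60 = 91.8320000
  E → positive
Point 4:
  φ: 47.7953′ = 0.796588°; total 29.7965883
  S ⇒ negate
  λ: 25.86′ = 0.431000°; total 118.4310000
  E → positive
Point 5:
  φ: 56 + 50.548/60 = 56.8424667
  S → negative
  λ: 143 + 31.7/60 = 143.5283333
  W ⇒ negate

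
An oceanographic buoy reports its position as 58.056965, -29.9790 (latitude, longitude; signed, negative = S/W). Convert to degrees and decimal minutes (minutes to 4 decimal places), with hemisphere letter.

Lat: fractional part 0.056965 → 3.417900 minutes
Longitude is negative → W; |value| = 29.979000
Longitude: minutes = (29.979000 − 29) × 60 = 58.740000

58° 3.4179′ N, 29° 58.7400′ W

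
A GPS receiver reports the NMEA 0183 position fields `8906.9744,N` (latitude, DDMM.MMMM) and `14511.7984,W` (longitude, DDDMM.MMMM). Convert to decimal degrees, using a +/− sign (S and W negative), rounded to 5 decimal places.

89.11624, -145.19664

Lat: degrees = first 2 digits = 89, minutes = 6.9744; 89 + 6.9744/60 = 89.116240
N → positive
λ: degrees = first 3 digits = 145, minutes = 11.7984; 145 + 11.7984/60 = 145.196640
W ⇒ negate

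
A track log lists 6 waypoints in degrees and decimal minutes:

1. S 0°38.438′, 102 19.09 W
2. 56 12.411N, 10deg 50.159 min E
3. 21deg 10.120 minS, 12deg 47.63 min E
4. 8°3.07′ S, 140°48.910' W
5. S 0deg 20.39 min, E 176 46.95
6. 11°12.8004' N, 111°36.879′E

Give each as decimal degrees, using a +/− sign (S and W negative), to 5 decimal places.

Point 1:
  Lat: 0 + 38.438/60 = 0.640633
  S → negative
  Lon: 102 + 19.09/60 = 102.318167
  W → negative
Point 2:
  Latitude: 12.411′ = 0.206850°; total 56.206850
  N ⇒ keep positive
  Lon: 50.159′ = 0.835983°; total 10.835983
  E ⇒ keep positive
Point 3:
  Lat: 21 + 10.12/60 = 21.168667
  S → negative
  Lon: 47.63′ = 0.793833°; total 12.793833
  E → positive
Point 4:
  Lat: 3.07′ = 0.051167°; total 8.051167
  hemisphere S, so the sign is −
  λ: 48.91′ = 0.815167°; total 140.815167
  hemisphere W, so the sign is −
Point 5:
  Latitude: 20.39′ = 0.339833°; total 0.339833
  S → negative
  Longitude: 176 + 46.95/60 = 176.782500
  E → positive
Point 6:
  Latitude: 11 + 12.8004/60 = 11.213340
  N → positive
  Longitude: 36.879′ = 0.614650°; total 111.614650
  E → positive

1. -0.64063, -102.31817
2. 56.20685, 10.83598
3. -21.16867, 12.79383
4. -8.05117, -140.81517
5. -0.33983, 176.78250
6. 11.21334, 111.61465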